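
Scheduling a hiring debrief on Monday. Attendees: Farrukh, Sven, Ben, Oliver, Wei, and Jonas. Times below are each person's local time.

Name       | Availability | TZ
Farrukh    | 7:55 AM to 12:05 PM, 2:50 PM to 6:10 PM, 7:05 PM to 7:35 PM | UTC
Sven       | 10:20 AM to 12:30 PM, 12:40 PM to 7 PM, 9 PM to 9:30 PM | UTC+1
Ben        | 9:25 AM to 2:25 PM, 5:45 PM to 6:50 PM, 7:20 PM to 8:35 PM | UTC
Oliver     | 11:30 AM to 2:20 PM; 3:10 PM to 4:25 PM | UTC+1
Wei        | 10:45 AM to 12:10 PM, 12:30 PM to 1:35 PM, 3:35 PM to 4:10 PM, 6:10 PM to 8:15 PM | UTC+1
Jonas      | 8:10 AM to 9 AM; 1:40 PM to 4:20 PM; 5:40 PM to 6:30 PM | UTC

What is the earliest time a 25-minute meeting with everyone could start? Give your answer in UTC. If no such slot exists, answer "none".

none

Farrukh in UTC: 07:55-12:05, 14:50-18:10, 19:05-19:35.
Sven in UTC: 09:20-11:30, 11:40-18:00, 20:00-20:30 (subtract 1h to convert from UTC+1).
Ben in UTC: 09:25-14:25, 17:45-18:50, 19:20-20:35.
Oliver in UTC: 10:30-13:20, 14:10-15:25 (subtract 1h to convert from UTC+1).
Wei in UTC: 09:45-11:10, 11:30-12:35, 14:35-15:10, 17:10-19:15 (subtract 1h to convert from UTC+1).
Jonas in UTC: 08:10-09:00, 13:40-16:20, 17:40-18:30.
Farrukh ∩ Sven: 09:20-11:30, 11:40-12:05, 14:50-18:00.
Farrukh ∩ Sven ∩ Ben: 09:25-11:30, 11:40-12:05, 17:45-18:00.
Farrukh ∩ Sven ∩ Ben ∩ Oliver: 10:30-11:30, 11:40-12:05.
Farrukh ∩ Sven ∩ Ben ∩ Oliver ∩ Wei: 10:30-11:10, 11:40-12:05.
Farrukh ∩ Sven ∩ Ben ∩ Oliver ∩ Wei ∩ Jonas: ∅.
There is no time when everyone is free.
No common window is at least 25 minutes long.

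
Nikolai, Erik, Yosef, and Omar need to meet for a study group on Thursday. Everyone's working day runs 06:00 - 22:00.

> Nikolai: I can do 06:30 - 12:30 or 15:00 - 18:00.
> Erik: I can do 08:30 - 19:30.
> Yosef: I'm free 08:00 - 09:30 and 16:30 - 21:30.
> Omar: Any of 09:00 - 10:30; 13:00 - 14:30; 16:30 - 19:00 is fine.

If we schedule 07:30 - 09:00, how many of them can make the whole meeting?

Nikolai can make the full 07:30-09:00 slot — that's 1.

1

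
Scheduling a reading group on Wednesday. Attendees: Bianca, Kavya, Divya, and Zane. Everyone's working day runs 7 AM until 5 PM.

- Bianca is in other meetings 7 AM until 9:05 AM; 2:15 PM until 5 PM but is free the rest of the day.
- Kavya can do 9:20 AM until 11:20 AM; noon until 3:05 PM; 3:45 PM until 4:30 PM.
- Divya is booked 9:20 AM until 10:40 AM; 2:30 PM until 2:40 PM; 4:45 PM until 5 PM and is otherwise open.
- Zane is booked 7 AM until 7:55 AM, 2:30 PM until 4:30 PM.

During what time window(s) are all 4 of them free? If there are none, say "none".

10:40-11:20, 12:00-14:15

Bianca free: 09:05-14:15 (invert busy blocks within the working day).
Kavya free: 09:20-11:20, 12:00-15:05, 15:45-16:30.
Divya free: 07:00-09:20, 10:40-14:30, 14:40-16:45 (invert busy blocks within the working day).
Zane free: 07:55-14:30, 16:30-17:00 (invert busy blocks within the working day).
Bianca ∩ Kavya: 09:20-11:20, 12:00-14:15.
Bianca ∩ Kavya ∩ Divya: 10:40-11:20, 12:00-14:15.
Bianca ∩ Kavya ∩ Divya ∩ Zane: 10:40-11:20, 12:00-14:15.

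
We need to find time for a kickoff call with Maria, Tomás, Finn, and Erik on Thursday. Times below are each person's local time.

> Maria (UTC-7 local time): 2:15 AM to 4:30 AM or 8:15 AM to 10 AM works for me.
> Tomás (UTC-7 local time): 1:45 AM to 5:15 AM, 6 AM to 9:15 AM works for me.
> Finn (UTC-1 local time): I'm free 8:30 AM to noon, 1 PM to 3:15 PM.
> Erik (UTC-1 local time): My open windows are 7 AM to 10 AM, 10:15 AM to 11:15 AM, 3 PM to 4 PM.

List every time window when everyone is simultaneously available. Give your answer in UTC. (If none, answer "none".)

09:30-11:00, 11:15-11:30, 16:00-16:15

Maria in UTC: 09:15-11:30, 15:15-17:00 (add 7h to convert from UTC-7).
Tomás in UTC: 08:45-12:15, 13:00-16:15 (add 7h to convert from UTC-7).
Finn in UTC: 09:30-13:00, 14:00-16:15 (add 1h to convert from UTC-1).
Erik in UTC: 08:00-11:00, 11:15-12:15, 16:00-17:00 (add 1h to convert from UTC-1).
Maria ∩ Tomás: 09:15-11:30, 15:15-16:15.
Maria ∩ Tomás ∩ Finn: 09:30-11:30, 15:15-16:15.
Maria ∩ Tomás ∩ Finn ∩ Erik: 09:30-11:00, 11:15-11:30, 16:00-16:15.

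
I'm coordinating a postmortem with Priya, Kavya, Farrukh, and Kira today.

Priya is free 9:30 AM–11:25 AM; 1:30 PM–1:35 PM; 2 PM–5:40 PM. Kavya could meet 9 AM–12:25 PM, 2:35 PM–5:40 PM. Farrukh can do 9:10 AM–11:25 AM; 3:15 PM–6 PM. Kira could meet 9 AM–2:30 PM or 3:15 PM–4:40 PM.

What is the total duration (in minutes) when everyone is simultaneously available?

200

Priya ∩ Kavya: 09:30-11:25, 14:35-17:40.
Priya ∩ Kavya ∩ Farrukh: 09:30-11:25, 15:15-17:40.
Priya ∩ Kavya ∩ Farrukh ∩ Kira: 09:30-11:25, 15:15-16:40.
Summing the common windows: 115 + 85 = 200 minutes.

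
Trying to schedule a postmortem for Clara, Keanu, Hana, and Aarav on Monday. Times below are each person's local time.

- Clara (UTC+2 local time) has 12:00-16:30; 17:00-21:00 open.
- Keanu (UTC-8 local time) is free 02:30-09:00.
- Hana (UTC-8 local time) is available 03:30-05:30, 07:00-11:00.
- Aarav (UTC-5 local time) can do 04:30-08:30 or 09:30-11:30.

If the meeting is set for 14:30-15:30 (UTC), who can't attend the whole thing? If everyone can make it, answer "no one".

Clara, Hana

Clara in UTC: 10:00-14:30, 15:00-19:00 (subtract 2h to convert from UTC+2).
Keanu in UTC: 10:30-17:00 (add 8h to convert from UTC-8).
Hana in UTC: 11:30-13:30, 15:00-19:00 (add 8h to convert from UTC-8).
Aarav in UTC: 09:30-13:30, 14:30-16:30 (add 5h to convert from UTC-5).
Clara: not fully free for 14:30-15:30. Keanu: free for 14:30-15:30. Hana: not fully free for 14:30-15:30. Aarav: free for 14:30-15:30.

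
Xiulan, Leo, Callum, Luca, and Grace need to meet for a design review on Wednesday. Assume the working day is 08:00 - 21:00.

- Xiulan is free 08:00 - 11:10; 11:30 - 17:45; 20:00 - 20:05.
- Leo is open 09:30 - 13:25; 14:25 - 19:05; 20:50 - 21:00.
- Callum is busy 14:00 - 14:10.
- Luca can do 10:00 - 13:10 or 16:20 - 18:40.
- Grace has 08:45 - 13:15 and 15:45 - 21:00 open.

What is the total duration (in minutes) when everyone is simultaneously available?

255

Xiulan free: 08:00-11:10, 11:30-17:45, 20:00-20:05.
Leo free: 09:30-13:25, 14:25-19:05, 20:50-21:00.
Callum free: 08:00-14:00, 14:10-21:00 (invert busy blocks within the working day).
Luca free: 10:00-13:10, 16:20-18:40.
Grace free: 08:45-13:15, 15:45-21:00.
Xiulan ∩ Leo: 09:30-11:10, 11:30-13:25, 14:25-17:45.
Xiulan ∩ Leo ∩ Callum: 09:30-11:10, 11:30-13:25, 14:25-17:45.
Xiulan ∩ Leo ∩ Callum ∩ Luca: 10:00-11:10, 11:30-13:10, 16:20-17:45.
Xiulan ∩ Leo ∩ Callum ∩ Luca ∩ Grace: 10:00-11:10, 11:30-13:10, 16:20-17:45.
Those are the intersection windows.
Summing the common windows: 70 + 100 + 85 = 255 minutes.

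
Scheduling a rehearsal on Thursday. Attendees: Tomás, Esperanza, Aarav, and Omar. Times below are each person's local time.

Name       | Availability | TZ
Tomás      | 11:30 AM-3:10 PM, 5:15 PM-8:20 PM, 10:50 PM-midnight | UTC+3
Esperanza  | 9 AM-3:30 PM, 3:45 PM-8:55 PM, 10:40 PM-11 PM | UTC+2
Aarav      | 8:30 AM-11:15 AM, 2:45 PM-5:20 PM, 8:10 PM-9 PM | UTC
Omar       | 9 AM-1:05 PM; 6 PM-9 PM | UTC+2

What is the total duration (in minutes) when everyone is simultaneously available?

Tomás in UTC: 08:30-12:10, 14:15-17:20, 19:50-21:00 (subtract 3h to convert from UTC+3).
Esperanza in UTC: 07:00-13:30, 13:45-18:55, 20:40-21:00 (subtract 2h to convert from UTC+2).
Aarav in UTC: 08:30-11:15, 14:45-17:20, 20:10-21:00.
Omar in UTC: 07:00-11:05, 16:00-19:00 (subtract 2h to convert from UTC+2).
Tomás ∩ Esperanza: 08:30-12:10, 14:15-17:20, 20:40-21:00.
Tomás ∩ Esperanza ∩ Aarav: 08:30-11:15, 14:45-17:20, 20:40-21:00.
Tomás ∩ Esperanza ∩ Aarav ∩ Omar: 08:30-11:05, 16:00-17:20.
So the common availability across everyone is 08:30-11:05, 16:00-17:20.
Summing the common windows: 155 + 80 = 235 minutes.

235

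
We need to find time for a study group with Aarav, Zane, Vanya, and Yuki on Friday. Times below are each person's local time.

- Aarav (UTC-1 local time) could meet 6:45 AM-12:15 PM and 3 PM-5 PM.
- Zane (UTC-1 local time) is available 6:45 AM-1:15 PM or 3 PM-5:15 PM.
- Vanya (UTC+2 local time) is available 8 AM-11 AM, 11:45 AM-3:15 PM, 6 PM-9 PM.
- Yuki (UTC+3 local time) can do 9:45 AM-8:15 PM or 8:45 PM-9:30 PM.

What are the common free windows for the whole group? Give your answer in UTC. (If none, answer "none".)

07:45-09:00, 09:45-13:15, 16:00-17:15, 17:45-18:00

Aarav in UTC: 07:45-13:15, 16:00-18:00 (add 1h to convert from UTC-1).
Zane in UTC: 07:45-14:15, 16:00-18:15 (add 1h to convert from UTC-1).
Vanya in UTC: 06:00-09:00, 09:45-13:15, 16:00-19:00 (subtract 2h to convert from UTC+2).
Yuki in UTC: 06:45-17:15, 17:45-18:30 (subtract 3h to convert from UTC+3).
Aarav ∩ Zane: 07:45-13:15, 16:00-18:00.
Aarav ∩ Zane ∩ Vanya: 07:45-09:00, 09:45-13:15, 16:00-18:00.
Aarav ∩ Zane ∩ Vanya ∩ Yuki: 07:45-09:00, 09:45-13:15, 16:00-17:15, 17:45-18:00.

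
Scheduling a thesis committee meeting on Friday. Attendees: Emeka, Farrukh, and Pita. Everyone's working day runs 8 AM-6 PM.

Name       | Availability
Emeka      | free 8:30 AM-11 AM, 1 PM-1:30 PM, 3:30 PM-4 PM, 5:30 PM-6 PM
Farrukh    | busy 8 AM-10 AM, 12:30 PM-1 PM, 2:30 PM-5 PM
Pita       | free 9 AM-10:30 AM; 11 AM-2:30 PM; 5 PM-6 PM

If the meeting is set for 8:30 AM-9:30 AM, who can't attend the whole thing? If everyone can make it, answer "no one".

Farrukh, Pita

Emeka free: 08:30-11:00, 13:00-13:30, 15:30-16:00, 17:30-18:00.
Farrukh free: 10:00-12:30, 13:00-14:30, 17:00-18:00 (invert busy blocks within the working day).
Pita free: 09:00-10:30, 11:00-14:30, 17:00-18:00.
Emeka: free for 08:30-09:30. Farrukh: not fully free for 08:30-09:30. Pita: not fully free for 08:30-09:30.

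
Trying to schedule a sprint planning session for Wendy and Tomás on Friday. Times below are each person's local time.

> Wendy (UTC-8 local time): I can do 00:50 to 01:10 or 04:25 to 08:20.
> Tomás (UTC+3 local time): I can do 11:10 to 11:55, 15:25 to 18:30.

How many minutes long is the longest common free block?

185

Wendy in UTC: 08:50-09:10, 12:25-16:20 (add 8h to convert from UTC-8).
Tomás in UTC: 08:10-08:55, 12:25-15:30 (subtract 3h to convert from UTC+3).
Wendy ∩ Tomás: 08:50-08:55, 12:25-15:30.
So the common availability across everyone is 08:50-08:55, 12:25-15:30.
The longest is 12:25-15:30 at 185 minutes.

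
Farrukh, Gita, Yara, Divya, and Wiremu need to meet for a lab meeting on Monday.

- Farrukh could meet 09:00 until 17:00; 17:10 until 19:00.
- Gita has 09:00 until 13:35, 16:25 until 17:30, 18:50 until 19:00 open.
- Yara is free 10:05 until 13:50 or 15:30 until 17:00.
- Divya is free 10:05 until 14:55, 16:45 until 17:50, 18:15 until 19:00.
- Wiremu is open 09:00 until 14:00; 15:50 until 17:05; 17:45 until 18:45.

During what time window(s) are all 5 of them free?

Farrukh ∩ Gita: 09:00-13:35, 16:25-17:00, 17:10-17:30, 18:50-19:00.
Farrukh ∩ Gita ∩ Yara: 10:05-13:35, 16:25-17:00.
Farrukh ∩ Gita ∩ Yara ∩ Divya: 10:05-13:35, 16:45-17:00.
Farrukh ∩ Gita ∩ Yara ∩ Divya ∩ Wiremu: 10:05-13:35, 16:45-17:00.

10:05-13:35, 16:45-17:00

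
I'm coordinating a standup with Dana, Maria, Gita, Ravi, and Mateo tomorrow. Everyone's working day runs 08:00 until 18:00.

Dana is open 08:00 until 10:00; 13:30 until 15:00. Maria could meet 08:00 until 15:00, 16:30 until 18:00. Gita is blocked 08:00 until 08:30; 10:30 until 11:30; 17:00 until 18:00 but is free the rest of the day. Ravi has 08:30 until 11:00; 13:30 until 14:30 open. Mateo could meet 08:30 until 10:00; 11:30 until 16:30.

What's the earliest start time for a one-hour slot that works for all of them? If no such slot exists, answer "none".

Dana free: 08:00-10:00, 13:30-15:00.
Maria free: 08:00-15:00, 16:30-18:00.
Gita free: 08:30-10:30, 11:30-17:00 (invert busy blocks within the working day).
Ravi free: 08:30-11:00, 13:30-14:30.
Mateo free: 08:30-10:00, 11:30-16:30.
Dana ∩ Maria: 08:00-10:00, 13:30-15:00.
Dana ∩ Maria ∩ Gita: 08:30-10:00, 13:30-15:00.
Dana ∩ Maria ∩ Gita ∩ Ravi: 08:30-10:00, 13:30-14:30.
Dana ∩ Maria ∩ Gita ∩ Ravi ∩ Mateo: 08:30-10:00, 13:30-14:30.
So the common availability across everyone is 08:30-10:00, 13:30-14:30.
The first common window of at least 60 minutes is 08:30-10:00, so the earliest start is 08:30.

08:30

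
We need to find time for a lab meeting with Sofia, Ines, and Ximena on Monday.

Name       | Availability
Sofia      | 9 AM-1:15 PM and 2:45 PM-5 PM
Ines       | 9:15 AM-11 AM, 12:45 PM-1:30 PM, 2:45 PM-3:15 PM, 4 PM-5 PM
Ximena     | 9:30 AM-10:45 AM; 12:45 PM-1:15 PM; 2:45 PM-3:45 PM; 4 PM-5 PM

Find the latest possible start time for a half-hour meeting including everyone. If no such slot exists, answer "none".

Sofia ∩ Ines: 09:15-11:00, 12:45-13:15, 14:45-15:15, 16:00-17:00.
Sofia ∩ Ines ∩ Ximena: 09:30-10:45, 12:45-13:15, 14:45-15:15, 16:00-17:00.
Those are the intersection windows.
The last common window of at least 30 minutes is 16:00-17:00; a 30-minute meeting can start as late as 16:30 and still end by 17:00.

16:30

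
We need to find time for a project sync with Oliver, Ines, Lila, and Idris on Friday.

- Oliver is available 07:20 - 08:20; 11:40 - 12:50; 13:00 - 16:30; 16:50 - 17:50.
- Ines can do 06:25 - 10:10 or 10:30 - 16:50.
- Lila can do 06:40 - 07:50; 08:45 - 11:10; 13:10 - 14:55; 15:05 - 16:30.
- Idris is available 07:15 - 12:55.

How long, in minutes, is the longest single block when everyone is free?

30

Oliver ∩ Ines: 07:20-08:20, 11:40-12:50, 13:00-16:30.
Oliver ∩ Ines ∩ Lila: 07:20-07:50, 13:10-14:55, 15:05-16:30.
Oliver ∩ Ines ∩ Lila ∩ Idris: 07:20-07:50.
The longest is 07:20-07:50 at 30 minutes.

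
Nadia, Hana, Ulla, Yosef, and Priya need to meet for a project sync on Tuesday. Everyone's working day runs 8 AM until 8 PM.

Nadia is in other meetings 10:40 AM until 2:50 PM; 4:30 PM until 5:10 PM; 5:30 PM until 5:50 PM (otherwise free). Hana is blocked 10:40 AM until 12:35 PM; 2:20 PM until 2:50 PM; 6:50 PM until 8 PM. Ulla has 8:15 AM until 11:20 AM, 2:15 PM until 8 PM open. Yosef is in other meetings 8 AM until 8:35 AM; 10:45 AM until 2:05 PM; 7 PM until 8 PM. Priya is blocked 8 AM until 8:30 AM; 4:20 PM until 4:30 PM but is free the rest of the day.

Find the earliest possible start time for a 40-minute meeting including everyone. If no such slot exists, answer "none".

08:35

Nadia free: 08:00-10:40, 14:50-16:30, 17:10-17:30, 17:50-20:00 (invert busy blocks within the working day).
Hana free: 08:00-10:40, 12:35-14:20, 14:50-18:50 (invert busy blocks within the working day).
Ulla free: 08:15-11:20, 14:15-20:00.
Yosef free: 08:35-10:45, 14:05-19:00 (invert busy blocks within the working day).
Priya free: 08:30-16:20, 16:30-20:00 (invert busy blocks within the working day).
Nadia ∩ Hana: 08:00-10:40, 14:50-16:30, 17:10-17:30, 17:50-18:50.
Nadia ∩ Hana ∩ Ulla: 08:15-10:40, 14:50-16:30, 17:10-17:30, 17:50-18:50.
Nadia ∩ Hana ∩ Ulla ∩ Yosef: 08:35-10:40, 14:50-16:30, 17:10-17:30, 17:50-18:50.
Nadia ∩ Hana ∩ Ulla ∩ Yosef ∩ Priya: 08:35-10:40, 14:50-16:20, 17:10-17:30, 17:50-18:50.
The first common window of at least 40 minutes is 08:35-10:40, so the earliest start is 08:35.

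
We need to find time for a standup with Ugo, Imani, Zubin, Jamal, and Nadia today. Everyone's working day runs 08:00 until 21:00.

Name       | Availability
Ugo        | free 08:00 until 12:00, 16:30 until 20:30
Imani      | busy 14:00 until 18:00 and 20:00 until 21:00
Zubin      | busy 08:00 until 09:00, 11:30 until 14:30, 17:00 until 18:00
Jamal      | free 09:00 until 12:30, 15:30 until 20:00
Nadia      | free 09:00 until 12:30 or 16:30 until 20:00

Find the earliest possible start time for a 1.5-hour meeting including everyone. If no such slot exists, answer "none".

09:00

Ugo free: 08:00-12:00, 16:30-20:30.
Imani free: 08:00-14:00, 18:00-20:00 (invert busy blocks within the working day).
Zubin free: 09:00-11:30, 14:30-17:00, 18:00-21:00 (invert busy blocks within the working day).
Jamal free: 09:00-12:30, 15:30-20:00.
Nadia free: 09:00-12:30, 16:30-20:00.
Ugo ∩ Imani: 08:00-12:00, 18:00-20:00.
Ugo ∩ Imani ∩ Zubin: 09:00-11:30, 18:00-20:00.
Ugo ∩ Imani ∩ Zubin ∩ Jamal: 09:00-11:30, 18:00-20:00.
Ugo ∩ Imani ∩ Zubin ∩ Jamal ∩ Nadia: 09:00-11:30, 18:00-20:00.
Those are the intersection windows.
The first common window of at least 90 minutes is 09:00-11:30, so the earliest start is 09:00.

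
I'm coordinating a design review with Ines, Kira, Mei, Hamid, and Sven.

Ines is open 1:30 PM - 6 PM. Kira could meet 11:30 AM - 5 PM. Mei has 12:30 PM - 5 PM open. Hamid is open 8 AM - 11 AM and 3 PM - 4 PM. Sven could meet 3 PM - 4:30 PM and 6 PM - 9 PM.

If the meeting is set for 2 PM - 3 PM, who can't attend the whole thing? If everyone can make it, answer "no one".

Ines: free for 14:00-15:00. Kira: free for 14:00-15:00. Mei: free for 14:00-15:00. Hamid: not fully free for 14:00-15:00. Sven: not fully free for 14:00-15:00.

Hamid, Sven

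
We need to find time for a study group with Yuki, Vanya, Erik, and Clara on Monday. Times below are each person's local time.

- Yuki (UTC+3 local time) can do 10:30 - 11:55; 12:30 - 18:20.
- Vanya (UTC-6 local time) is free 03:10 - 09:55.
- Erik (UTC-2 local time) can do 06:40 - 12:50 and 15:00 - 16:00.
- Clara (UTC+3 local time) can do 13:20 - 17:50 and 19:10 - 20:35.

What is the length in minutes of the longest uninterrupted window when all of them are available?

Yuki in UTC: 07:30-08:55, 09:30-15:20 (subtract 3h to convert from UTC+3).
Vanya in UTC: 09:10-15:55 (add 6h to convert from UTC-6).
Erik in UTC: 08:40-14:50, 17:00-18:00 (add 2h to convert from UTC-2).
Clara in UTC: 10:20-14:50, 16:10-17:35 (subtract 3h to convert from UTC+3).
Yuki ∩ Vanya: 09:30-15:20.
Yuki ∩ Vanya ∩ Erik: 09:30-14:50.
Yuki ∩ Vanya ∩ Erik ∩ Clara: 10:20-14:50.
Those are the intersection windows.
The longest is 10:20-14:50 at 270 minutes.

270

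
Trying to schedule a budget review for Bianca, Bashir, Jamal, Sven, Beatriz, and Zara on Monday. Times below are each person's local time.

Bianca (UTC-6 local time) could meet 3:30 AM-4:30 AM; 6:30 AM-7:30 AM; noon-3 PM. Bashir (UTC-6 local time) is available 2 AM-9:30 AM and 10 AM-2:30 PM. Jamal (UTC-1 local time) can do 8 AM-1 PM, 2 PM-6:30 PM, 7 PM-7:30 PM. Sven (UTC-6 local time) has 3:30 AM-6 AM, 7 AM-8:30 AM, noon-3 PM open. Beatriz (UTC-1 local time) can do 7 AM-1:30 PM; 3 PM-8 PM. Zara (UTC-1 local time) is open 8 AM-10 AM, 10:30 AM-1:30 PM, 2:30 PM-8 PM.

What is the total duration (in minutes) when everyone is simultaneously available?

Bianca in UTC: 09:30-10:30, 12:30-13:30, 18:00-21:00 (add 6h to convert from UTC-6).
Bashir in UTC: 08:00-15:30, 16:00-20:30 (add 6h to convert from UTC-6).
Jamal in UTC: 09:00-14:00, 15:00-19:30, 20:00-20:30 (add 1h to convert from UTC-1).
Sven in UTC: 09:30-12:00, 13:00-14:30, 18:00-21:00 (add 6h to convert from UTC-6).
Beatriz in UTC: 08:00-14:30, 16:00-21:00 (add 1h to convert from UTC-1).
Zara in UTC: 09:00-11:00, 11:30-14:30, 15:30-21:00 (add 1h to convert from UTC-1).
Bianca ∩ Bashir: 09:30-10:30, 12:30-13:30, 18:00-20:30.
Bianca ∩ Bashir ∩ Jamal: 09:30-10:30, 12:30-13:30, 18:00-19:30, 20:00-20:30.
Bianca ∩ Bashir ∩ Jamal ∩ Sven: 09:30-10:30, 13:00-13:30, 18:00-19:30, 20:00-20:30.
Bianca ∩ Bashir ∩ Jamal ∩ Sven ∩ Beatriz: 09:30-10:30, 13:00-13:30, 18:00-19:30, 20:00-20:30.
Bianca ∩ Bashir ∩ Jamal ∩ Sven ∩ Beatriz ∩ Zara: 09:30-10:30, 13:00-13:30, 18:00-19:30, 20:00-20:30.
Those are the intersection windows.
Summing the common windows: 60 + 30 + 90 + 30 = 210 minutes.

210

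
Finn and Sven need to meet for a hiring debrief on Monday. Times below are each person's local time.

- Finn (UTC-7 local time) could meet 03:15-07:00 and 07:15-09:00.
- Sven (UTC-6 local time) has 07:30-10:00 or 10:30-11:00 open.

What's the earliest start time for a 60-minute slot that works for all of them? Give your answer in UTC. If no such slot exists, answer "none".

Finn in UTC: 10:15-14:00, 14:15-16:00 (add 7h to convert from UTC-7).
Sven in UTC: 13:30-16:00, 16:30-17:00 (add 6h to convert from UTC-6).
Finn ∩ Sven: 13:30-14:00, 14:15-16:00.
The first common window of at least 60 minutes is 14:15-16:00, so the earliest start is 14:15.

14:15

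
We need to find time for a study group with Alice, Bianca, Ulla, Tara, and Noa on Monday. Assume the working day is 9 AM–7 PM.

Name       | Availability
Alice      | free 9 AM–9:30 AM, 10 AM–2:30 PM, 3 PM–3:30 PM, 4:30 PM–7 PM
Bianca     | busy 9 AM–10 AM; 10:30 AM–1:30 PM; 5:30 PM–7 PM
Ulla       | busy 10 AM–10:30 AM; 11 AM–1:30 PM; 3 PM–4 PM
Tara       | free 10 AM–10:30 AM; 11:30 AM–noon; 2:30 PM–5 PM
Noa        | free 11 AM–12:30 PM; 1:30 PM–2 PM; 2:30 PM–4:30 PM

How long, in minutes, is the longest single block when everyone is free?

Alice free: 09:00-09:30, 10:00-14:30, 15:00-15:30, 16:30-19:00.
Bianca free: 10:00-10:30, 13:30-17:30 (invert busy blocks within the working day).
Ulla free: 09:00-10:00, 10:30-11:00, 13:30-15:00, 16:00-19:00 (invert busy blocks within the working day).
Tara free: 10:00-10:30, 11:30-12:00, 14:30-17:00.
Noa free: 11:00-12:30, 13:30-14:00, 14:30-16:30.
Alice ∩ Bianca: 10:00-10:30, 13:30-14:30, 15:00-15:30, 16:30-17:30.
Alice ∩ Bianca ∩ Ulla: 13:30-14:30, 16:30-17:30.
Alice ∩ Bianca ∩ Ulla ∩ Tara: 16:30-17:00.
Alice ∩ Bianca ∩ Ulla ∩ Tara ∩ Noa: ∅.
There is no time when everyone is free.
No common window exists, so the longest block is 0 minutes.

0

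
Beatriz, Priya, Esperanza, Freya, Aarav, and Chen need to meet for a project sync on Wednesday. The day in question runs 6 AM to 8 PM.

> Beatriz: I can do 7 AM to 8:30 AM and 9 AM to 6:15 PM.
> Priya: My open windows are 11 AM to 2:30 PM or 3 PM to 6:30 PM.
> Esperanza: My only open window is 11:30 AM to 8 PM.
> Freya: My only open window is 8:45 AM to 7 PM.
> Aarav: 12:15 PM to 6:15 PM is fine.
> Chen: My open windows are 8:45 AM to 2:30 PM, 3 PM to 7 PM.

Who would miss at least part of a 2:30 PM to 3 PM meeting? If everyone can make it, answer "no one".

Beatriz: free for 14:30-15:00. Priya: not fully free for 14:30-15:00. Esperanza: free for 14:30-15:00. Freya: free for 14:30-15:00. Aarav: free for 14:30-15:00. Chen: not fully free for 14:30-15:00.

Chen, Priya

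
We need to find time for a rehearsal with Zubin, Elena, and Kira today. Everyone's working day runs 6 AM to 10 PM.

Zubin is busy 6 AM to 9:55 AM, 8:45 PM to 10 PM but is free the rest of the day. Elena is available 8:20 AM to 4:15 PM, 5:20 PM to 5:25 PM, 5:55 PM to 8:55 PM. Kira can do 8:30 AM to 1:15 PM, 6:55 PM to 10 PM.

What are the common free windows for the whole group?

Zubin free: 09:55-20:45 (invert busy blocks within the working day).
Elena free: 08:20-16:15, 17:20-17:25, 17:55-20:55.
Kira free: 08:30-13:15, 18:55-22:00.
Zubin ∩ Elena: 09:55-16:15, 17:20-17:25, 17:55-20:45.
Zubin ∩ Elena ∩ Kira: 09:55-13:15, 18:55-20:45.

09:55-13:15, 18:55-20:45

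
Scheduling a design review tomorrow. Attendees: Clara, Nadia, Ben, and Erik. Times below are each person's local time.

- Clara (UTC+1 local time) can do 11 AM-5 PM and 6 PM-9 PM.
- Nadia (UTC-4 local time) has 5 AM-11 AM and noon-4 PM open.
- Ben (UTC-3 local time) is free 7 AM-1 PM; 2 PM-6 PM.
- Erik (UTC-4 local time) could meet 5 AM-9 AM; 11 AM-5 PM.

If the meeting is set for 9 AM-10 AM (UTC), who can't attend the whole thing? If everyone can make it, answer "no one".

Clara in UTC: 10:00-16:00, 17:00-20:00 (subtract 1h to convert from UTC+1).
Nadia in UTC: 09:00-15:00, 16:00-20:00 (add 4h to convert from UTC-4).
Ben in UTC: 10:00-16:00, 17:00-21:00 (add 3h to convert from UTC-3).
Erik in UTC: 09:00-13:00, 15:00-21:00 (add 4h to convert from UTC-4).
Clara: not fully free for 09:00-10:00. Nadia: free for 09:00-10:00. Ben: not fully free for 09:00-10:00. Erik: free for 09:00-10:00.

Ben, Clara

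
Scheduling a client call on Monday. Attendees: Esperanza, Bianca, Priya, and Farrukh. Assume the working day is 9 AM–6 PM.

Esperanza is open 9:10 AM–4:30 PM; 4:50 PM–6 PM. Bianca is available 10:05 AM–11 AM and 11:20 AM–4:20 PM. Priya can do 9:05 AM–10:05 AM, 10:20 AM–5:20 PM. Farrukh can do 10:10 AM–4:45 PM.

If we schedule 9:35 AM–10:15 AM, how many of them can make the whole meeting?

1

Esperanza can make the full 09:35-10:15 slot — that's 1.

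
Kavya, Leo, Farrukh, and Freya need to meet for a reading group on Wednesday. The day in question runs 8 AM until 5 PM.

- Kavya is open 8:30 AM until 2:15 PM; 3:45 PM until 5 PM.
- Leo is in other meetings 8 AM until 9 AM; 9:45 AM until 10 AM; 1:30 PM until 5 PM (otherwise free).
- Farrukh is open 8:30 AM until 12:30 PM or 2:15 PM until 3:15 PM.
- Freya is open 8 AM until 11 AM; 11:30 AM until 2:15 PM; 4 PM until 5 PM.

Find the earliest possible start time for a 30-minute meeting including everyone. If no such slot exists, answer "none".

09:00

Kavya free: 08:30-14:15, 15:45-17:00.
Leo free: 09:00-09:45, 10:00-13:30 (invert busy blocks within the working day).
Farrukh free: 08:30-12:30, 14:15-15:15.
Freya free: 08:00-11:00, 11:30-14:15, 16:00-17:00.
Kavya ∩ Leo: 09:00-09:45, 10:00-13:30.
Kavya ∩ Leo ∩ Farrukh: 09:00-09:45, 10:00-12:30.
Kavya ∩ Leo ∩ Farrukh ∩ Freya: 09:00-09:45, 10:00-11:00, 11:30-12:30.
The first common window of at least 30 minutes is 09:00-09:45, so the earliest start is 09:00.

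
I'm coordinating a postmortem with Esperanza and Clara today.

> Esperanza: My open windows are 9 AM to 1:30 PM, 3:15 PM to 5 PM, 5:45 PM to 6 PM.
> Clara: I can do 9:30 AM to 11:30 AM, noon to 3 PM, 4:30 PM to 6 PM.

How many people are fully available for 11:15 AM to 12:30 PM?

1

Esperanza can make the full 11:15-12:30 slot — that's 1.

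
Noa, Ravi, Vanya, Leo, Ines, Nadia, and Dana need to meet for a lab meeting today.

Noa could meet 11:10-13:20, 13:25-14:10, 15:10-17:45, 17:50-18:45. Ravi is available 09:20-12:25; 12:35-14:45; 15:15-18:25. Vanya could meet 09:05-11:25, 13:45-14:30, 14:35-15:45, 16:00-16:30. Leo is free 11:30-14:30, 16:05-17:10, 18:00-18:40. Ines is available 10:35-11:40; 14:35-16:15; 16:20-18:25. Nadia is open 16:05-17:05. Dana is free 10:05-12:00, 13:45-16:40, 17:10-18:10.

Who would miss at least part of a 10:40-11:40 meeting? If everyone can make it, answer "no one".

Noa: not fully free for 10:40-11:40. Ravi: free for 10:40-11:40. Vanya: not fully free for 10:40-11:40. Leo: not fully free for 10:40-11:40. Ines: free for 10:40-11:40. Nadia: not fully free for 10:40-11:40. Dana: free for 10:40-11:40.

Leo, Nadia, Noa, Vanya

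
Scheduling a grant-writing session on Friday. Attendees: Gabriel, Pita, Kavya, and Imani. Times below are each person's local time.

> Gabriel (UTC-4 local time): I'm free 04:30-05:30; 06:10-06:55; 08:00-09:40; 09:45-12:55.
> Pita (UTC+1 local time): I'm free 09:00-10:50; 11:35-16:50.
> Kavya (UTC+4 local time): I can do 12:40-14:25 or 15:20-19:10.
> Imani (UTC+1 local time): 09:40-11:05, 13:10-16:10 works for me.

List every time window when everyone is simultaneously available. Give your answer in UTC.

08:40-09:30, 12:10-13:40, 13:45-15:10

Gabriel in UTC: 08:30-09:30, 10:10-10:55, 12:00-13:40, 13:45-16:55 (add 4h to convert from UTC-4).
Pita in UTC: 08:00-09:50, 10:35-15:50 (subtract 1h to convert from UTC+1).
Kavya in UTC: 08:40-10:25, 11:20-15:10 (subtract 4h to convert from UTC+4).
Imani in UTC: 08:40-10:05, 12:10-15:10 (subtract 1h to convert from UTC+1).
Gabriel ∩ Pita: 08:30-09:30, 10:35-10:55, 12:00-13:40, 13:45-15:50.
Gabriel ∩ Pita ∩ Kavya: 08:40-09:30, 12:00-13:40, 13:45-15:10.
Gabriel ∩ Pita ∩ Kavya ∩ Imani: 08:40-09:30, 12:10-13:40, 13:45-15:10.
So the common availability across everyone is 08:40-09:30, 12:10-13:40, 13:45-15:10.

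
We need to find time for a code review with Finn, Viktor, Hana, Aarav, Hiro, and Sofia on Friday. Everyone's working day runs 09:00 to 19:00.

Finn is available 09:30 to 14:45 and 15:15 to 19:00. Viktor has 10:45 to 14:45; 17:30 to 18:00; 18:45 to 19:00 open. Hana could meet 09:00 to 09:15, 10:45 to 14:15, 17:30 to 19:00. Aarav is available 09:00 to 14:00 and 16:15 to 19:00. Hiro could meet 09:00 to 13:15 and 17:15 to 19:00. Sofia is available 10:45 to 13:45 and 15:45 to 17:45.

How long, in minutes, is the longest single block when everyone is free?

Finn ∩ Viktor: 10:45-14:45, 17:30-18:00, 18:45-19:00.
Finn ∩ Viktor ∩ Hana: 10:45-14:15, 17:30-18:00, 18:45-19:00.
Finn ∩ Viktor ∩ Hana ∩ Aarav: 10:45-14:00, 17:30-18:00, 18:45-19:00.
Finn ∩ Viktor ∩ Hana ∩ Aarav ∩ Hiro: 10:45-13:15, 17:30-18:00, 18:45-19:00.
Finn ∩ Viktor ∩ Hana ∩ Aarav ∩ Hiro ∩ Sofia: 10:45-13:15, 17:30-17:45.
The longest is 10:45-13:15 at 150 minutes.

150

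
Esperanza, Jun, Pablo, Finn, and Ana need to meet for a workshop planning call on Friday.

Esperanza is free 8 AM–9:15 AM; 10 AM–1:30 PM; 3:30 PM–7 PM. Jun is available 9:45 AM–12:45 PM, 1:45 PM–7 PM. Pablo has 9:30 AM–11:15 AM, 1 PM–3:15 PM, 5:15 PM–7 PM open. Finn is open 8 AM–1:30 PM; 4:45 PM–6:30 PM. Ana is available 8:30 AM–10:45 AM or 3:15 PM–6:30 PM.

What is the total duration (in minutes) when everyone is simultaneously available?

Esperanza ∩ Jun: 10:00-12:45, 15:30-19:00.
Esperanza ∩ Jun ∩ Pablo: 10:00-11:15, 17:15-19:00.
Esperanza ∩ Jun ∩ Pablo ∩ Finn: 10:00-11:15, 17:15-18:30.
Esperanza ∩ Jun ∩ Pablo ∩ Finn ∩ Ana: 10:00-10:45, 17:15-18:30.
Those are the intersection windows.
Summing the common windows: 45 + 75 = 120 minutes.

120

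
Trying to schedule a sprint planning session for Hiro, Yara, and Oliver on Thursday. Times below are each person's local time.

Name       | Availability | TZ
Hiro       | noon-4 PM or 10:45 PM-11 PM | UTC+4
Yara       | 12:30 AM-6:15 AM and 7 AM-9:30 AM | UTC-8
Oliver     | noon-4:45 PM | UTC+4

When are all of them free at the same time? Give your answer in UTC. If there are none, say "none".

08:30-12:00

Hiro in UTC: 08:00-12:00, 18:45-19:00 (subtract 4h to convert from UTC+4).
Yara in UTC: 08:30-14:15, 15:00-17:30 (add 8h to convert from UTC-8).
Oliver in UTC: 08:00-12:45 (subtract 4h to convert from UTC+4).
Hiro ∩ Yara: 08:30-12:00.
Hiro ∩ Yara ∩ Oliver: 08:30-12:00.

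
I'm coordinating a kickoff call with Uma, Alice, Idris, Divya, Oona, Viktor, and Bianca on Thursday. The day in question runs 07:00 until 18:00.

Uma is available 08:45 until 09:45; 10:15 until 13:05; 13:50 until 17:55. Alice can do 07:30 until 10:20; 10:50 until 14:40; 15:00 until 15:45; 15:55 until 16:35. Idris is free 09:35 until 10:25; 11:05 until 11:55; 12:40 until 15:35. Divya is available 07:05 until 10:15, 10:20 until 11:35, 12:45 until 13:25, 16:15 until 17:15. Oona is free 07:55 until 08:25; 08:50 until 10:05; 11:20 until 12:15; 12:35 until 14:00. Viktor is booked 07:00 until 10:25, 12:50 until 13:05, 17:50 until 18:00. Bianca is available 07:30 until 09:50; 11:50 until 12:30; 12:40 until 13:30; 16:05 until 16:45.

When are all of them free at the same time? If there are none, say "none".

12:45-12:50

Uma free: 08:45-09:45, 10:15-13:05, 13:50-17:55.
Alice free: 07:30-10:20, 10:50-14:40, 15:00-15:45, 15:55-16:35.
Idris free: 09:35-10:25, 11:05-11:55, 12:40-15:35.
Divya free: 07:05-10:15, 10:20-11:35, 12:45-13:25, 16:15-17:15.
Oona free: 07:55-08:25, 08:50-10:05, 11:20-12:15, 12:35-14:00.
Viktor free: 10:25-12:50, 13:05-17:50 (invert busy blocks within the working day).
Bianca free: 07:30-09:50, 11:50-12:30, 12:40-13:30, 16:05-16:45.
Uma ∩ Alice: 08:45-09:45, 10:15-10:20, 10:50-13:05, 13:50-14:40, 15:00-15:45, 15:55-16:35.
Uma ∩ Alice ∩ Idris: 09:35-09:45, 10:15-10:20, 11:05-11:55, 12:40-13:05, 13:50-14:40, 15:00-15:35.
Uma ∩ Alice ∩ Idris ∩ Divya: 09:35-09:45, 11:05-11:35, 12:45-13:05.
Uma ∩ Alice ∩ Idris ∩ Divya ∩ Oona: 09:35-09:45, 11:20-11:35, 12:45-13:05.
Uma ∩ Alice ∩ Idris ∩ Divya ∩ Oona ∩ Viktor: 11:20-11:35, 12:45-12:50.
Uma ∩ Alice ∩ Idris ∩ Divya ∩ Oona ∩ Viktor ∩ Bianca: 12:45-12:50.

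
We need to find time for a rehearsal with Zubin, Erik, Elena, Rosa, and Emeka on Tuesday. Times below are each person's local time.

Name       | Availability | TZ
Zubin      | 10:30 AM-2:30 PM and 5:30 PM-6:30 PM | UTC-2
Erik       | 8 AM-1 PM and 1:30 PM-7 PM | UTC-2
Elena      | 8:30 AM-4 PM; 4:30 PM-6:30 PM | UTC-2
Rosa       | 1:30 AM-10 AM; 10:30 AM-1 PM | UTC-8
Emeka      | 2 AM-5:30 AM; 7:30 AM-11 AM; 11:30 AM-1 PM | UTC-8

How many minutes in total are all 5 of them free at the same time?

180

Zubin in UTC: 12:30-16:30, 19:30-20:30 (add 2h to convert from UTC-2).
Erik in UTC: 10:00-15:00, 15:30-21:00 (add 2h to convert from UTC-2).
Elena in UTC: 10:30-18:00, 18:30-20:30 (add 2h to convert from UTC-2).
Rosa in UTC: 09:30-18:00, 18:30-21:00 (add 8h to convert from UTC-8).
Emeka in UTC: 10:00-13:30, 15:30-19:00, 19:30-21:00 (add 8h to convert from UTC-8).
Zubin ∩ Erik: 12:30-15:00, 15:30-16:30, 19:30-20:30.
Zubin ∩ Erik ∩ Elena: 12:30-15:00, 15:30-16:30, 19:30-20:30.
Zubin ∩ Erik ∩ Elena ∩ Rosa: 12:30-15:00, 15:30-16:30, 19:30-20:30.
Zubin ∩ Erik ∩ Elena ∩ Rosa ∩ Emeka: 12:30-13:30, 15:30-16:30, 19:30-20:30.
Summing the common windows: 60 + 60 + 60 = 180 minutes.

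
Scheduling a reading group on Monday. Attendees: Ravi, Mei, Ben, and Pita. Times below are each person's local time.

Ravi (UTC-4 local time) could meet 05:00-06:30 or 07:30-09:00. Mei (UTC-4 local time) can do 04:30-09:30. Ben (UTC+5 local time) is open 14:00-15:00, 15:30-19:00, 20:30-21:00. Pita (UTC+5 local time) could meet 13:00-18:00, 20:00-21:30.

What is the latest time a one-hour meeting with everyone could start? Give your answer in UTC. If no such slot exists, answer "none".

Ravi in UTC: 09:00-10:30, 11:30-13:00 (add 4h to convert from UTC-4).
Mei in UTC: 08:30-13:30 (add 4h to convert from UTC-4).
Ben in UTC: 09:00-10:00, 10:30-14:00, 15:30-16:00 (subtract 5h to convert from UTC+5).
Pita in UTC: 08:00-13:00, 15:00-16:30 (subtract 5h to convert from UTC+5).
Ravi ∩ Mei: 09:00-10:30, 11:30-13:00.
Ravi ∩ Mei ∩ Ben: 09:00-10:00, 11:30-13:00.
Ravi ∩ Mei ∩ Ben ∩ Pita: 09:00-10:00, 11:30-13:00.
The last common window of at least 60 minutes is 11:30-13:00; a 60-minute meeting can start as late as 12:00 and still end by 13:00.

12:00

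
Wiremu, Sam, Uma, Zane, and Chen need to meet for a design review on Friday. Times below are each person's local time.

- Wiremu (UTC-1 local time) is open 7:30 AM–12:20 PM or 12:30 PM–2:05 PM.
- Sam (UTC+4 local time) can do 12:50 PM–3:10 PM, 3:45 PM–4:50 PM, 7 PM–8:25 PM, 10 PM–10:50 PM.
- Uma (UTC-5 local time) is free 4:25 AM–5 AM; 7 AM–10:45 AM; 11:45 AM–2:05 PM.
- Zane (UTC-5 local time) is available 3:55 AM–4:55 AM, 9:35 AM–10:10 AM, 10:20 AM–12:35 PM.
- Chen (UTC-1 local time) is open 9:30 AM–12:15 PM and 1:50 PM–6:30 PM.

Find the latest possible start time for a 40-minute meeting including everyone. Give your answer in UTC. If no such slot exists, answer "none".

Wiremu in UTC: 08:30-13:20, 13:30-15:05 (add 1h to convert from UTC-1).
Sam in UTC: 08:50-11:10, 11:45-12:50, 15:00-16:25, 18:00-18:50 (subtract 4h to convert from UTC+4).
Uma in UTC: 09:25-10:00, 12:00-15:45, 16:45-19:05 (add 5h to convert from UTC-5).
Zane in UTC: 08:55-09:55, 14:35-15:10, 15:20-17:35 (add 5h to convert from UTC-5).
Chen in UTC: 10:30-13:15, 14:50-19:30 (add 1h to convert from UTC-1).
Wiremu ∩ Sam: 08:50-11:10, 11:45-12:50, 15:00-15:05.
Wiremu ∩ Sam ∩ Uma: 09:25-10:00, 12:00-12:50, 15:00-15:05.
Wiremu ∩ Sam ∩ Uma ∩ Zane: 09:25-09:55, 15:00-15:05.
Wiremu ∩ Sam ∩ Uma ∩ Zane ∩ Chen: 15:00-15:05.
No common window is at least 40 minutes long.

none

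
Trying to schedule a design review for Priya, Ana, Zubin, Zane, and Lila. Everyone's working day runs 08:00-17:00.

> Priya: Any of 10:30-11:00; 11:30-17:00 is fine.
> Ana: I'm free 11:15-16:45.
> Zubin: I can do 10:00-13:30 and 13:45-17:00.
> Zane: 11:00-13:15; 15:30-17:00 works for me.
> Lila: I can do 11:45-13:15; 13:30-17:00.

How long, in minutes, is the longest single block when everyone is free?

Priya ∩ Ana: 11:30-16:45.
Priya ∩ Ana ∩ Zubin: 11:30-13:30, 13:45-16:45.
Priya ∩ Ana ∩ Zubin ∩ Zane: 11:30-13:15, 15:30-16:45.
Priya ∩ Ana ∩ Zubin ∩ Zane ∩ Lila: 11:45-13:15, 15:30-16:45.
The longest is 11:45-13:15 at 90 minutes.

90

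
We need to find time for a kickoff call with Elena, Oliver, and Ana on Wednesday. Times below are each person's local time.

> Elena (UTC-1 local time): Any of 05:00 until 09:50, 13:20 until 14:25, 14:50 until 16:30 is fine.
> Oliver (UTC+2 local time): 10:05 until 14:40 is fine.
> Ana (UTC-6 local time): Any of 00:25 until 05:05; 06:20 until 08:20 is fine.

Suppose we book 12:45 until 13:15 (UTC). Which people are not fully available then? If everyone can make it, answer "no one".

Elena, Oliver

Elena in UTC: 06:00-10:50, 14:20-15:25, 15:50-17:30 (add 1h to convert from UTC-1).
Oliver in UTC: 08:05-12:40 (subtract 2h to convert from UTC+2).
Ana in UTC: 06:25-11:05, 12:20-14:20 (add 6h to convert from UTC-6).
Elena: not fully free for 12:45-13:15. Oliver: not fully free for 12:45-13:15. Ana: free for 12:45-13:15.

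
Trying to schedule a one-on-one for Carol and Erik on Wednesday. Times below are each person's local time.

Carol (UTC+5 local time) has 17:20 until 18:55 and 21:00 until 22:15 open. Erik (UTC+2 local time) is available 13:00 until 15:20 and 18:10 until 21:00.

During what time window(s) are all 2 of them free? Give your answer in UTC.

Carol in UTC: 12:20-13:55, 16:00-17:15 (subtract 5h to convert from UTC+5).
Erik in UTC: 11:00-13:20, 16:10-19:00 (subtract 2h to convert from UTC+2).
Carol ∩ Erik: 12:20-13:20, 16:10-17:15.
So the common availability across everyone is 12:20-13:20, 16:10-17:15.

12:20-13:20, 16:10-17:15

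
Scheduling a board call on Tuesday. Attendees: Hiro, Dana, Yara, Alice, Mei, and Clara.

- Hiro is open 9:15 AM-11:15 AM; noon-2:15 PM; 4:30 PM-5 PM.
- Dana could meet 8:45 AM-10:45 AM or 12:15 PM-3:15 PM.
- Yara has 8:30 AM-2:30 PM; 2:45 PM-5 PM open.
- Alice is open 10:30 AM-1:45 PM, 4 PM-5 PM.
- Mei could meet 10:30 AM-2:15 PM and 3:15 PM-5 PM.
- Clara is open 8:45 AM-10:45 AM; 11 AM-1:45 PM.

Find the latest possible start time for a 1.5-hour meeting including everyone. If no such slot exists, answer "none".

12:15

Hiro ∩ Dana: 09:15-10:45, 12:15-14:15.
Hiro ∩ Dana ∩ Yara: 09:15-10:45, 12:15-14:15.
Hiro ∩ Dana ∩ Yara ∩ Alice: 10:30-10:45, 12:15-13:45.
Hiro ∩ Dana ∩ Yara ∩ Alice ∩ Mei: 10:30-10:45, 12:15-13:45.
Hiro ∩ Dana ∩ Yara ∩ Alice ∩ Mei ∩ Clara: 10:30-10:45, 12:15-13:45.
Those are the intersection windows.
The last common window of at least 90 minutes is 12:15-13:45; a 90-minute meeting can start as late as 12:15 and still end by 13:45.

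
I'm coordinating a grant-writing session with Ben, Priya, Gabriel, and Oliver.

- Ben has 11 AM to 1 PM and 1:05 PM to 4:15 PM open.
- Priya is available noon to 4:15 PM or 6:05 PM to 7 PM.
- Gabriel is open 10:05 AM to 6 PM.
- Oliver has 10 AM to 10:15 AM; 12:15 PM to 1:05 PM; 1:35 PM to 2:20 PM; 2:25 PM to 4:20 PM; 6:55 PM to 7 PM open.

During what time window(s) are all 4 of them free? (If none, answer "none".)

12:15-13:00, 13:35-14:20, 14:25-16:15

Ben ∩ Priya: 12:00-13:00, 13:05-16:15.
Ben ∩ Priya ∩ Gabriel: 12:00-13:00, 13:05-16:15.
Ben ∩ Priya ∩ Gabriel ∩ Oliver: 12:15-13:00, 13:35-14:20, 14:25-16:15.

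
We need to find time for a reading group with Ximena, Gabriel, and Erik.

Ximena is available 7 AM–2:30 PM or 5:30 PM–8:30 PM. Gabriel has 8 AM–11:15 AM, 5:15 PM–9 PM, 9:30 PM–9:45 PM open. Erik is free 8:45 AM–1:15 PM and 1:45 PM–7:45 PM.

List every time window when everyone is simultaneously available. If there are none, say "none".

Ximena ∩ Gabriel: 08:00-11:15, 17:30-20:30.
Ximena ∩ Gabriel ∩ Erik: 08:45-11:15, 17:30-19:45.

08:45-11:15, 17:30-19:45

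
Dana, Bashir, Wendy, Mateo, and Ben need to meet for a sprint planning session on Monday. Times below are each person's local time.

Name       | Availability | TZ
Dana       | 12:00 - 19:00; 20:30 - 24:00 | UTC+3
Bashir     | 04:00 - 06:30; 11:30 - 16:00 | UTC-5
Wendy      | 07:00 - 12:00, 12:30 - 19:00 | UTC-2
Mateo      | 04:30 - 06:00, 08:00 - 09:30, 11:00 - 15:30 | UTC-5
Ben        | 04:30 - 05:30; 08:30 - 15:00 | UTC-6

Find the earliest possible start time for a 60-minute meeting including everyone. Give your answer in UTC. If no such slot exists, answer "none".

Dana in UTC: 09:00-16:00, 17:30-21:00 (subtract 3h to convert from UTC+3).
Bashir in UTC: 09:00-11:30, 16:30-21:00 (add 5h to convert from UTC-5).
Wendy in UTC: 09:00-14:00, 14:30-21:00 (add 2h to convert from UTC-2).
Mateo in UTC: 09:30-11:00, 13:00-14:30, 16:00-20:30 (add 5h to convert from UTC-5).
Ben in UTC: 10:30-11:30, 14:30-21:00 (add 6h to convert from UTC-6).
Dana ∩ Bashir: 09:00-11:30, 17:30-21:00.
Dana ∩ Bashir ∩ Wendy: 09:00-11:30, 17:30-21:00.
Dana ∩ Bashir ∩ Wendy ∩ Mateo: 09:30-11:00, 17:30-20:30.
Dana ∩ Bashir ∩ Wendy ∩ Mateo ∩ Ben: 10:30-11:00, 17:30-20:30.
So the common availability across everyone is 10:30-11:00, 17:30-20:30.
The first common window of at least 60 minutes is 17:30-20:30, so the earliest start is 17:30.

17:30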